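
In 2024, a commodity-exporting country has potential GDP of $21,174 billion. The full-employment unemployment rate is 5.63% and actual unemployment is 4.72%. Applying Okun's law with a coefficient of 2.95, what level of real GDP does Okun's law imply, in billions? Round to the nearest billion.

$21,742 billion

Unemployment gap = 4.72 - 5.63 = -0.91 points, so the output gap is -2.95 × (-0.91) = 2.6845%.
Actual GDP = 21174 × (1 + 2.6845/100) = 21174 × 1.026845 ≈ 21742 billion.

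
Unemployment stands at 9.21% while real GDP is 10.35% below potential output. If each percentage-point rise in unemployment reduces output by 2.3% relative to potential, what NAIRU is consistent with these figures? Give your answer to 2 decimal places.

From Okun's law, u - u* = -(output gap)/β = -(-10.35)/2.3 = 4.5 points.
So u* = 9.21 - 4.5 = 4.71%.

4.71%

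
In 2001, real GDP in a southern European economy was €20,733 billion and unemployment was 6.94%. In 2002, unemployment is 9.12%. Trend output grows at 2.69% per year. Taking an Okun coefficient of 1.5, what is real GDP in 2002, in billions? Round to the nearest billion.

Δu = 9.12 - 6.94 = 2.18 points.
Okun's law (growth form): g_Y = g_Y* - β × Δu = 2.69 - 1.5 × (2.18) = 2.69 - 3.27 = -0.58%.
Real GDP in the next year = 20733 × (1 - 0.58/100) = 20733 × 0.9942 ≈ 20613 billion.

€20,613 billion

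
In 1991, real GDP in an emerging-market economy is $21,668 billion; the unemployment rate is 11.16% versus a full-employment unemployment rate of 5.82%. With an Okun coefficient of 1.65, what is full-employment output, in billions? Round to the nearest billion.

Unemployment gap = 11.16 - 5.82 = 5.34 points, so output gap = -1.65 × 5.34 = -8.811%.
Since Y = Y* × (1 + gap/100), Y* = 21668/0.91189 ≈ 23762 billion.

$23,762 billion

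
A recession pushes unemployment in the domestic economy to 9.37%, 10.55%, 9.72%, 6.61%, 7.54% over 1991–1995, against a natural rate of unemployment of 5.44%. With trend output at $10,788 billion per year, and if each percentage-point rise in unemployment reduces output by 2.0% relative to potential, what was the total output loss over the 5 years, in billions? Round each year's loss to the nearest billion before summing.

$3,579 billion

Year 1991: gap = -2.0 × (9.37 - 5.44) = -7.86%, loss ≈ 10788 × 7.86/100 ≈ 848.
Year 1992: gap = -2.0 × (10.55 - 5.44) = -10.22%, loss ≈ 10788 × 10.22/100 ≈ 1103.
Year 1993: gap = -2.0 × (9.72 - 5.44) = -8.56%, loss ≈ 10788 × 8.56/100 ≈ 923.
Year 1994: gap = -2.0 × (6.61 - 5.44) = -2.34%, loss ≈ 10788 × 2.34/100 ≈ 252.
Year 1995: gap = -2.0 × (7.54 - 5.44) = -4.2%, loss ≈ 10788 × 4.2/100 ≈ 453.
Total lost output = 848 + 1103 + 923 + 252 + 453 = 3579 billion.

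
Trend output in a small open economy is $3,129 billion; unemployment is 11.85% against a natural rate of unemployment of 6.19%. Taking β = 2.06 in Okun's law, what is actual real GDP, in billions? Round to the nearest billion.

$2,764 billion

Unemployment gap = 11.85 - 6.19 = 5.66 points, so the output gap is -2.06 × 5.66 = -11.6596%.
Actual GDP = 3129 × (1 - 11.6596/100) = 3129 × 0.883404 ≈ 2764 billion.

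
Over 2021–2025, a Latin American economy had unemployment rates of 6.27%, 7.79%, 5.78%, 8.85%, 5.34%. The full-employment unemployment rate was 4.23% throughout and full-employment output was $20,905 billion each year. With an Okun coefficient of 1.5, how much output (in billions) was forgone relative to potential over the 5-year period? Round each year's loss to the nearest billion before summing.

$4,039 billion

Year 2021: gap = -1.5 × (6.27 - 4.23) = -3.06%, loss ≈ 20905 × 3.06/100 ≈ 640.
Year 2022: gap = -1.5 × (7.79 - 4.23) = -5.34%, loss ≈ 20905 × 5.34/100 ≈ 1116.
Year 2023: gap = -1.5 × (5.78 - 4.23) = -2.325%, loss ≈ 20905 × 2.325/100 ≈ 486.
Year 2024: gap = -1.5 × (8.85 - 4.23) = -6.93%, loss ≈ 20905 × 6.93/100 ≈ 1449.
Year 2025: gap = -1.5 × (5.34 - 4.23) = -1.665%, loss ≈ 20905 × 1.665/100 ≈ 348.
Total lost output = 640 + 1116 + 486 + 1449 + 348 = 4039 billion.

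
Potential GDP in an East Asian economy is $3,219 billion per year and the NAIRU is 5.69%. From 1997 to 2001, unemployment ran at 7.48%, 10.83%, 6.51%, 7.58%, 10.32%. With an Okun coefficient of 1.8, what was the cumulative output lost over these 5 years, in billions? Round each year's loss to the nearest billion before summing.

Year 1997: gap = -1.8 × (7.48 - 5.69) = -3.222%, loss ≈ 3219 × 3.222/100 ≈ 104.
Year 1998: gap = -1.8 × (10.83 - 5.69) = -9.252%, loss ≈ 3219 × 9.252/100 ≈ 298.
Year 1999: gap = -1.8 × (6.51 - 5.69) = -1.476%, loss ≈ 3219 × 1.476/100 ≈ 48.
Year 2000: gap = -1.8 × (7.58 - 5.69) = -3.402%, loss ≈ 3219 × 3.402/100 ≈ 110.
Year 2001: gap = -1.8 × (10.32 - 5.69) = -8.334%, loss ≈ 3219 × 8.334/100 ≈ 268.
Total lost output = 104 + 298 + 48 + 110 + 268 = 828 billion.

$828 billion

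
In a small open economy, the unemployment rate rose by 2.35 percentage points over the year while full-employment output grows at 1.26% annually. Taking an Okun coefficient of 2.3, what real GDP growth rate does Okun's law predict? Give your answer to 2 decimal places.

-4.15%

Growth-rate Okun's law: g_Y = g_Y* - β × Δu.
g_Y = 1.26 - 2.3 × (2.35) = 1.26 - 5.405 = -4.145%, i.e. -4.15% to 2 d.p.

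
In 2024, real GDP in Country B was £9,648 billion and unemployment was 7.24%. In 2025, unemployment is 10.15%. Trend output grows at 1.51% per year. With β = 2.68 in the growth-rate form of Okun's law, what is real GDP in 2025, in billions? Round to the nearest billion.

Δu = 10.15 - 7.24 = 2.91 points.
Okun's law (growth form): g_Y = g_Y* - β × Δu = 1.51 - 2.68 × (2.91) = 1.51 - 7.7988 = -6.2888%.
Real GDP in the next year = 9648 × (1 - 6.2888/100) = 9648 × 0.937112 ≈ 9041 billion.

£9,041 billion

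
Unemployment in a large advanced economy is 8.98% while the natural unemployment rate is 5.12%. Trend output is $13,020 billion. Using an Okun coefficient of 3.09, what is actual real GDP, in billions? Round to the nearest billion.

$11,467 billion

Unemployment gap = 8.98 - 5.12 = 3.86 points, so the output gap is -3.09 × 3.86 = -11.9274%.
Actual GDP = 13020 × (1 - 11.9274/100) = 13020 × 0.880726 ≈ 11467 billion.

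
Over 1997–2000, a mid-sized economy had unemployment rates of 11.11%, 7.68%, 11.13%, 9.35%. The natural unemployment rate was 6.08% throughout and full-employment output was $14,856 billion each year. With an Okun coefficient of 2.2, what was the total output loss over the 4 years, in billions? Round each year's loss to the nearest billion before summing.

$4,887 billion

Year 1997: gap = -2.2 × (11.11 - 6.08) = -11.066%, loss ≈ 14856 × 11.066/100 ≈ 1644.
Year 1998: gap = -2.2 × (7.68 - 6.08) = -3.52%, loss ≈ 14856 × 3.52/100 ≈ 523.
Year 1999: gap = -2.2 × (11.13 - 6.08) = -11.11%, loss ≈ 14856 × 11.11/100 ≈ 1651.
Year 2000: gap = -2.2 × (9.35 - 6.08) = -7.194%, loss ≈ 14856 × 7.194/100 ≈ 1069.
Total lost output = 1644 + 523 + 1651 + 1069 = 4887 billion.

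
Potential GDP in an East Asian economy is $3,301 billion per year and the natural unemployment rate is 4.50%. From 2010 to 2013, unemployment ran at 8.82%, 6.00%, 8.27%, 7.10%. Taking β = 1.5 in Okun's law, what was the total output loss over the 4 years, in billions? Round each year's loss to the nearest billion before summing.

$604 billion

Year 2010: gap = -1.5 × (8.82 - 4.5) = -6.48%, loss ≈ 3301 × 6.48/100 ≈ 214.
Year 2011: gap = -1.5 × (6 - 4.5) = -2.25%, loss ≈ 3301 × 2.25/100 ≈ 74.
Year 2012: gap = -1.5 × (8.27 - 4.5) = -5.655%, loss ≈ 3301 × 5.655/100 ≈ 187.
Year 2013: gap = -1.5 × (7.1 - 4.5) = -3.9%, loss ≈ 3301 × 3.9/100 ≈ 129.
Total lost output = 214 + 74 + 187 + 129 = 604 billion.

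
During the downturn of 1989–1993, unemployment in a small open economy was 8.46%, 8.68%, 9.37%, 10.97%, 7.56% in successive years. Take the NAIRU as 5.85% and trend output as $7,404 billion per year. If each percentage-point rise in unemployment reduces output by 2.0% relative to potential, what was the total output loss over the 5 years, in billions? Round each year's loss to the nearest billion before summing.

$2,337 billion

Year 1989: gap = -2.0 × (8.46 - 5.85) = -5.22%, loss ≈ 7404 × 5.22/100 ≈ 386.
Year 1990: gap = -2.0 × (8.68 - 5.85) = -5.66%, loss ≈ 7404 × 5.66/100 ≈ 419.
Year 1991: gap = -2.0 × (9.37 - 5.85) = -7.04%, loss ≈ 7404 × 7.04/100 ≈ 521.
Year 1992: gap = -2.0 × (10.97 - 5.85) = -10.24%, loss ≈ 7404 × 10.24/100 ≈ 758.
Year 1993: gap = -2.0 × (7.56 - 5.85) = -3.42%, loss ≈ 7404 × 3.42/100 ≈ 253.
Total lost output = 386 + 419 + 521 + 758 + 253 = 2337 billion.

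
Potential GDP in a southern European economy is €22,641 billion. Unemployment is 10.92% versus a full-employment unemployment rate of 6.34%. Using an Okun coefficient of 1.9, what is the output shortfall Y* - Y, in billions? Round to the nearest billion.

Output gap = -1.9 × (10.92 - 6.34) = -1.9 × 4.58 = -8.702%.
Actual GDP ≈ 22641 × 0.91298 ≈ 20671 billion, so the shortfall is 22641 - 20671 = 1970 billion.

€1,970 billion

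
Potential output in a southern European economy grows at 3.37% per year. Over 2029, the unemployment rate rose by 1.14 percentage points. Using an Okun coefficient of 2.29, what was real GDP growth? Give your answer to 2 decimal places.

Growth-rate Okun's law: g_Y = g_Y* - β × Δu.
g_Y = 3.37 - 2.29 × (1.14) = 3.37 - 2.6106 = 0.7594%, i.e. 0.76% to 2 d.p.

0.76%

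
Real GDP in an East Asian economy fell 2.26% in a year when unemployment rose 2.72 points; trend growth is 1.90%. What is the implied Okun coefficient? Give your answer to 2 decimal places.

β ≈ 1.53

Growth form: g_Y = g_Y* - β × Δu, so β = (g_Y* - g_Y)/Δu.
β = (1.9 + 2.26)/2.72 = 4.16/2.72 = 1.53.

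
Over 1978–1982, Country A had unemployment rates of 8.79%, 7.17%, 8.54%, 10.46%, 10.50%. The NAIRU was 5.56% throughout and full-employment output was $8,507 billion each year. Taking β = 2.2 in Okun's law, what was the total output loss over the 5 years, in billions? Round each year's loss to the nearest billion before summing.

$3,306 billion

Year 1978: gap = -2.2 × (8.79 - 5.56) = -7.106%, loss ≈ 8507 × 7.106/100 ≈ 605.
Year 1979: gap = -2.2 × (7.17 - 5.56) = -3.542%, loss ≈ 8507 × 3.542/100 ≈ 301.
Year 1980: gap = -2.2 × (8.54 - 5.56) = -6.556%, loss ≈ 8507 × 6.556/100 ≈ 558.
Year 1981: gap = -2.2 × (10.46 - 5.56) = -10.78%, loss ≈ 8507 × 10.78/100 ≈ 917.
Year 1982: gap = -2.2 × (10.5 - 5.56) = -10.868%, loss ≈ 8507 × 10.868/100 ≈ 925.
Total lost output = 605 + 301 + 558 + 917 + 925 = 3306 billion.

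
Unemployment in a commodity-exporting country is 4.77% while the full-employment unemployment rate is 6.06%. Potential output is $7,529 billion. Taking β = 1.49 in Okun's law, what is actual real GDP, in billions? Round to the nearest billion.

Unemployment gap = 4.77 - 6.06 = -1.29 points, so the output gap is -1.49 × (-1.29) = 1.9221%.
Actual GDP = 7529 × (1 + 1.9221/100) = 7529 × 1.019221 ≈ 7674 billion.

$7,674 billion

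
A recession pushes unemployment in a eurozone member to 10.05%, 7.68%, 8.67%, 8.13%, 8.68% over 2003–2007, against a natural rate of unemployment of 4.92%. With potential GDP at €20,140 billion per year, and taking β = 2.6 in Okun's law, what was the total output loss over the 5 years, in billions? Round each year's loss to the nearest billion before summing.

Year 2003: gap = -2.6 × (10.05 - 4.92) = -13.338%, loss ≈ 20140 × 13.338/100 ≈ 2686.
Year 2004: gap = -2.6 × (7.68 - 4.92) = -7.176%, loss ≈ 20140 × 7.176/100 ≈ 1445.
Year 2005: gap = -2.6 × (8.67 - 4.92) = -9.75%, loss ≈ 20140 × 9.75/100 ≈ 1964.
Year 2006: gap = -2.6 × (8.13 - 4.92) = -8.346%, loss ≈ 20140 × 8.346/100 ≈ 1681.
Year 2007: gap = -2.6 × (8.68 - 4.92) = -9.776%, loss ≈ 20140 × 9.776/100 ≈ 1969.
Total lost output = 2686 + 1445 + 1964 + 1681 + 1969 = 9745 billion.

€9,745 billion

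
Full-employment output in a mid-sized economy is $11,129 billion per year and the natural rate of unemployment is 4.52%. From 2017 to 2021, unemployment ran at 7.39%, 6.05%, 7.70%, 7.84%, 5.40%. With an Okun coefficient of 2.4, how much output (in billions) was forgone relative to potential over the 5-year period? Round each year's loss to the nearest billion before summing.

$3,147 billion

Year 2017: gap = -2.4 × (7.39 - 4.52) = -6.888%, loss ≈ 11129 × 6.888/100 ≈ 767.
Year 2018: gap = -2.4 × (6.05 - 4.52) = -3.672%, loss ≈ 11129 × 3.672/100 ≈ 409.
Year 2019: gap = -2.4 × (7.7 - 4.52) = -7.632%, loss ≈ 11129 × 7.632/100 ≈ 849.
Year 2020: gap = -2.4 × (7.84 - 4.52) = -7.968%, loss ≈ 11129 × 7.968/100 ≈ 887.
Year 2021: gap = -2.4 × (5.4 - 4.52) = -2.112%, loss ≈ 11129 × 2.112/100 ≈ 235.
Total lost output = 767 + 409 + 849 + 887 + 235 = 3147 billion.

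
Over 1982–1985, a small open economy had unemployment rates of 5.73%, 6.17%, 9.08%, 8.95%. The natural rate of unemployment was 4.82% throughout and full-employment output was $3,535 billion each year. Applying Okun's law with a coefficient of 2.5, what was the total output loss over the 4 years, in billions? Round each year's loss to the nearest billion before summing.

$940 billion

Year 1982: gap = -2.5 × (5.73 - 4.82) = -2.275%, loss ≈ 3535 × 2.275/100 ≈ 80.
Year 1983: gap = -2.5 × (6.17 - 4.82) = -3.375%, loss ≈ 3535 × 3.375/100 ≈ 119.
Year 1984: gap = -2.5 × (9.08 - 4.82) = -10.65%, loss ≈ 3535 × 10.65/100 ≈ 376.
Year 1985: gap = -2.5 × (8.95 - 4.82) = -10.325%, loss ≈ 3535 × 10.325/100 ≈ 365.
Total lost output = 80 + 119 + 376 + 365 = 940 billion.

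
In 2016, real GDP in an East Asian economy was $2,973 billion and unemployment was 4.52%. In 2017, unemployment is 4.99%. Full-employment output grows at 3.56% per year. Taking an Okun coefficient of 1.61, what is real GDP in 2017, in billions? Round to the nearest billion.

Δu = 4.99 - 4.52 = 0.47 points.
Okun's law (growth form): g_Y = g_Y* - β × Δu = 3.56 - 1.61 × (0.47) = 3.56 - 0.7567 = 2.8033%.
Real GDP in the next year = 2973 × (1 + 2.8033/100) = 2973 × 1.028033 ≈ 3056 billion.

$3,056 billion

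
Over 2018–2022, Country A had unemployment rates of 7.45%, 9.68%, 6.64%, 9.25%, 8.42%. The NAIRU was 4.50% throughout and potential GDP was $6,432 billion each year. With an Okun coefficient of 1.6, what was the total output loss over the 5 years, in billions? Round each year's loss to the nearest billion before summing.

Year 2018: gap = -1.6 × (7.45 - 4.5) = -4.72%, loss ≈ 6432 × 4.72/100 ≈ 304.
Year 2019: gap = -1.6 × (9.68 - 4.5) = -8.288%, loss ≈ 6432 × 8.288/100 ≈ 533.
Year 2020: gap = -1.6 × (6.64 - 4.5) = -3.424%, loss ≈ 6432 × 3.424/100 ≈ 220.
Year 2021: gap = -1.6 × (9.25 - 4.5) = -7.6%, loss ≈ 6432 × 7.6/100 ≈ 489.
Year 2022: gap = -1.6 × (8.42 - 4.5) = -6.272%, loss ≈ 6432 × 6.272/100 ≈ 403.
Total lost output = 304 + 533 + 220 + 489 + 403 = 1949 billion.

$1,949 billion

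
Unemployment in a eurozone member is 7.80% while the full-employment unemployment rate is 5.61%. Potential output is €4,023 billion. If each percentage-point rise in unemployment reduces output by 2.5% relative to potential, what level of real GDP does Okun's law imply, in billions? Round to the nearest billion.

€3,803 billion

Unemployment gap = 7.8 - 5.61 = 2.19 points, so the output gap is -2.5 × 2.19 = -5.475%.
Actual GDP = 4023 × (1 - 5.475/100) = 4023 × 0.94525 ≈ 3803 billion.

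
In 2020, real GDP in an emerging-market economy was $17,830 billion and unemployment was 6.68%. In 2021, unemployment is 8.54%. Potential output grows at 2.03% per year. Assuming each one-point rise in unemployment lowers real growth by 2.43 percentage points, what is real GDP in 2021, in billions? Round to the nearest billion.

Δu = 8.54 - 6.68 = 1.86 points.
Okun's law (growth form): g_Y = g_Y* - β × Δu = 2.03 - 2.43 × (1.86) = 2.03 - 4.5198 = -2.4898%.
Real GDP in the next year = 17830 × (1 - 2.4898/100) = 17830 × 0.975102 ≈ 17386 billion.

$17,386 billion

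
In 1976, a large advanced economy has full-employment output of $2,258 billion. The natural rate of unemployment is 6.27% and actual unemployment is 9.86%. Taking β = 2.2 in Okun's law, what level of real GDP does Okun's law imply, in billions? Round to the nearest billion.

$2,080 billion

Unemployment gap = 9.86 - 6.27 = 3.59 points, so the output gap is -2.2 × 3.59 = -7.898%.
Actual GDP = 2258 × (1 - 7.898/100) = 2258 × 0.92102 ≈ 2080 billion.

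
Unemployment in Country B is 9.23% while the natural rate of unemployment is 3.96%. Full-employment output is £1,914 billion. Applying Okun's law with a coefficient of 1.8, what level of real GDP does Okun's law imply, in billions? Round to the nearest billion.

£1,732 billion

Unemployment gap = 9.23 - 3.96 = 5.27 points, so the output gap is -1.8 × 5.27 = -9.486%.
Actual GDP = 1914 × (1 - 9.486/100) = 1914 × 0.90514 ≈ 1732 billion.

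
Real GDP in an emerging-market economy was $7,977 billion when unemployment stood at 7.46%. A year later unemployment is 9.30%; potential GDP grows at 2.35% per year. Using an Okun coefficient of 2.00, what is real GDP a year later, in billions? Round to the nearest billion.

Δu = 9.3 - 7.46 = 1.84 points.
Okun's law (growth form): g_Y = g_Y* - β × Δu = 2.35 - 2.00 × (1.84) = 2.35 - 3.68 = -1.33%.
Real GDP in the next year = 7977 × (1 - 1.33/100) = 7977 × 0.9867 ≈ 7871 billion.

$7,871 billion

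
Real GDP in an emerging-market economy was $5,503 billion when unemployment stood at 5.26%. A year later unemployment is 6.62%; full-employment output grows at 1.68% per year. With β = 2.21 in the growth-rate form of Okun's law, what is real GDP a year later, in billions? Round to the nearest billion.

$5,430 billion

Δu = 6.62 - 5.26 = 1.36 points.
Okun's law (growth form): g_Y = g_Y* - β × Δu = 1.68 - 2.21 × (1.36) = 1.68 - 3.0056 = -1.3256%.
Real GDP in the next year = 5503 × (1 - 1.3256/100) = 5503 × 0.986744 ≈ 5430 billion.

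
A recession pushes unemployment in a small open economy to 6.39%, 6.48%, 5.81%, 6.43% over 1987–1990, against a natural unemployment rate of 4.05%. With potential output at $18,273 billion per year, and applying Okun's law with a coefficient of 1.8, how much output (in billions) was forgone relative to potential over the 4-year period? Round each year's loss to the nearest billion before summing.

$2,931 billion

Year 1987: gap = -1.8 × (6.39 - 4.05) = -4.212%, loss ≈ 18273 × 4.212/100 ≈ 770.
Year 1988: gap = -1.8 × (6.48 - 4.05) = -4.374%, loss ≈ 18273 × 4.374/100 ≈ 799.
Year 1989: gap = -1.8 × (5.81 - 4.05) = -3.168%, loss ≈ 18273 × 3.168/100 ≈ 579.
Year 1990: gap = -1.8 × (6.43 - 4.05) = -4.284%, loss ≈ 18273 × 4.284/100 ≈ 783.
Total lost output = 770 + 799 + 579 + 783 = 2931 billion.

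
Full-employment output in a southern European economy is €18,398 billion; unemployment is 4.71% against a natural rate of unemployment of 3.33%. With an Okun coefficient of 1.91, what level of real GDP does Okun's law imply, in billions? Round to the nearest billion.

€17,913 billion

Unemployment gap = 4.71 - 3.33 = 1.38 points, so the output gap is -1.91 × 1.38 = -2.6358%.
Actual GDP = 18398 × (1 - 2.6358/100) = 18398 × 0.973642 ≈ 17913 billion.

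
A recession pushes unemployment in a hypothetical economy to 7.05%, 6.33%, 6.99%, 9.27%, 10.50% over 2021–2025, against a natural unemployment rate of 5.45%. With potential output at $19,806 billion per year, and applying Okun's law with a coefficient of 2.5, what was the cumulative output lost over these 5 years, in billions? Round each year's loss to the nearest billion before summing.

Year 2021: gap = -2.5 × (7.05 - 5.45) = -4%, loss ≈ 19806 × 4/100 ≈ 792.
Year 2022: gap = -2.5 × (6.33 - 5.45) = -2.2%, loss ≈ 19806 × 2.2/100 ≈ 436.
Year 2023: gap = -2.5 × (6.99 - 5.45) = -3.85%, loss ≈ 19806 × 3.85/100 ≈ 763.
Year 2024: gap = -2.5 × (9.27 - 5.45) = -9.55%, loss ≈ 19806 × 9.55/100 ≈ 1891.
Year 2025: gap = -2.5 × (10.5 - 5.45) = -12.625%, loss ≈ 19806 × 12.625/100 ≈ 2501.
Total lost output = 792 + 436 + 763 + 1891 + 2501 = 6383 billion.

$6,383 billion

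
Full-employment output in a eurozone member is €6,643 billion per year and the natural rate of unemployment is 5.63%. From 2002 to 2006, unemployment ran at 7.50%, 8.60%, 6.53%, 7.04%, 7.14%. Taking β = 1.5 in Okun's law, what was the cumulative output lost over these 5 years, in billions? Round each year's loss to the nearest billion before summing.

Year 2002: gap = -1.5 × (7.5 - 5.63) = -2.805%, loss ≈ 6643 × 2.805/100 ≈ 186.
Year 2003: gap = -1.5 × (8.6 - 5.63) = -4.455%, loss ≈ 6643 × 4.455/100 ≈ 296.
Year 2004: gap = -1.5 × (6.53 - 5.63) = -1.35%, loss ≈ 6643 × 1.35/100 ≈ 90.
Year 2005: gap = -1.5 × (7.04 - 5.63) = -2.115%, loss ≈ 6643 × 2.115/100 ≈ 140.
Year 2006: gap = -1.5 × (7.14 - 5.63) = -2.265%, loss ≈ 6643 × 2.265/100 ≈ 150.
Total lost output = 186 + 296 + 90 + 140 + 150 = 862 billion.

€862 billion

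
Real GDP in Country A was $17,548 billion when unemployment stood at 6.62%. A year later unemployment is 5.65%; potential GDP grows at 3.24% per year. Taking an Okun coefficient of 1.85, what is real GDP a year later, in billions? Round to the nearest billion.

Δu = 5.65 - 6.62 = -0.97 points.
Okun's law (growth form): g_Y = g_Y* - β × Δu = 3.24 - 1.85 × (-0.97) = 3.24 + 1.7945 = 5.0345%.
Real GDP in the next year = 17548 × (1 + 5.0345/100) = 17548 × 1.050345 ≈ 18431 billion.

$18,431 billion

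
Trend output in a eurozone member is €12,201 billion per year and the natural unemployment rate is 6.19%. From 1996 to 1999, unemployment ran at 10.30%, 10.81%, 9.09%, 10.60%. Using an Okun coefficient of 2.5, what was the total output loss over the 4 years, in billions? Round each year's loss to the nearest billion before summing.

€4,893 billion

Year 1996: gap = -2.5 × (10.3 - 6.19) = -10.275%, loss ≈ 12201 × 10.275/100 ≈ 1254.
Year 1997: gap = -2.5 × (10.81 - 6.19) = -11.55%, loss ≈ 12201 × 11.55/100 ≈ 1409.
Year 1998: gap = -2.5 × (9.09 - 6.19) = -7.25%, loss ≈ 12201 × 7.25/100 ≈ 885.
Year 1999: gap = -2.5 × (10.6 - 6.19) = -11.025%, loss ≈ 12201 × 11.025/100 ≈ 1345.
Total lost output = 1254 + 1409 + 885 + 1345 = 4893 billion.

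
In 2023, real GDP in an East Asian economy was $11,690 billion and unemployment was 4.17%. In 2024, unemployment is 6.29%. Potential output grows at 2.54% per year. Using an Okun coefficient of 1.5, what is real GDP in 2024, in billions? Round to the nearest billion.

Δu = 6.29 - 4.17 = 2.12 points.
Okun's law (growth form): g_Y = g_Y* - β × Δu = 2.54 - 1.5 × (2.12) = 2.54 - 3.18 = -0.64%.
Real GDP in the next year = 11690 × (1 - 0.64/100) = 11690 × 0.9936 ≈ 11615 billion.

$11,615 billion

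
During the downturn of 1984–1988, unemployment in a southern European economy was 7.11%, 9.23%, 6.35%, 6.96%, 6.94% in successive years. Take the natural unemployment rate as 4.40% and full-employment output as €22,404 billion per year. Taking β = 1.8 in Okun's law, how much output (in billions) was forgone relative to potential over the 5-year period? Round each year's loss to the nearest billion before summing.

Year 1984: gap = -1.8 × (7.11 - 4.4) = -4.878%, loss ≈ 22404 × 4.878/100 ≈ 1093.
Year 1985: gap = -1.8 × (9.23 - 4.4) = -8.694%, loss ≈ 22404 × 8.694/100 ≈ 1948.
Year 1986: gap = -1.8 × (6.35 - 4.4) = -3.51%, loss ≈ 22404 × 3.51/100 ≈ 786.
Year 1987: gap = -1.8 × (6.96 - 4.4) = -4.608%, loss ≈ 22404 × 4.608/100 ≈ 1032.
Year 1988: gap = -1.8 × (6.94 - 4.4) = -4.572%, loss ≈ 22404 × 4.572/100 ≈ 1024.
Total lost output = 1093 + 1948 + 786 + 1032 + 1024 = 5883 billion.

€5,883 billion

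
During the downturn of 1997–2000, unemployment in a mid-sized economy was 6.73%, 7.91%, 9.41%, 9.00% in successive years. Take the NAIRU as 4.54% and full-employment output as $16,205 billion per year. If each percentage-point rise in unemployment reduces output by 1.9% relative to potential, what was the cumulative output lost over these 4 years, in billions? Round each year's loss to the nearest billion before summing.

$4,584 billion

Year 1997: gap = -1.9 × (6.73 - 4.54) = -4.161%, loss ≈ 16205 × 4.161/100 ≈ 674.
Year 1998: gap = -1.9 × (7.91 - 4.54) = -6.403%, loss ≈ 16205 × 6.403/100 ≈ 1038.
Year 1999: gap = -1.9 × (9.41 - 4.54) = -9.253%, loss ≈ 16205 × 9.253/100 ≈ 1499.
Year 2000: gap = -1.9 × (9 - 4.54) = -8.474%, loss ≈ 16205 × 8.474/100 ≈ 1373.
Total lost output = 674 + 1038 + 1499 + 1373 = 4584 billion.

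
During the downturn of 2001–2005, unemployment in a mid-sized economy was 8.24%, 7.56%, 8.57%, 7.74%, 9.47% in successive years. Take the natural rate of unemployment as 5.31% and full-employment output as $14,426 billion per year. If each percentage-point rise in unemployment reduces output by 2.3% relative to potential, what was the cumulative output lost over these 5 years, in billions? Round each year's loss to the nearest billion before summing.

Year 2001: gap = -2.3 × (8.24 - 5.31) = -6.739%, loss ≈ 14426 × 6.739/100 ≈ 972.
Year 2002: gap = -2.3 × (7.56 - 5.31) = -5.175%, loss ≈ 14426 × 5.175/100 ≈ 747.
Year 2003: gap = -2.3 × (8.57 - 5.31) = -7.498%, loss ≈ 14426 × 7.498/100 ≈ 1082.
Year 2004: gap = -2.3 × (7.74 - 5.31) = -5.589%, loss ≈ 14426 × 5.589/100 ≈ 806.
Year 2005: gap = -2.3 × (9.47 - 5.31) = -9.568%, loss ≈ 14426 × 9.568/100 ≈ 1380.
Total lost output = 972 + 747 + 1082 + 806 + 1380 = 4987 billion.

$4,987 billion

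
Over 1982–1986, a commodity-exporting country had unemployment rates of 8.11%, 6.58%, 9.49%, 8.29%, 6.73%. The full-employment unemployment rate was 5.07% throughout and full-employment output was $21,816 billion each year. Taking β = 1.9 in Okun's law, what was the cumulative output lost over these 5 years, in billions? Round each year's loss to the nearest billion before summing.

Year 1982: gap = -1.9 × (8.11 - 5.07) = -5.776%, loss ≈ 21816 × 5.776/100 ≈ 1260.
Year 1983: gap = -1.9 × (6.58 - 5.07) = -2.869%, loss ≈ 21816 × 2.869/100 ≈ 626.
Year 1984: gap = -1.9 × (9.49 - 5.07) = -8.398%, loss ≈ 21816 × 8.398/100 ≈ 1832.
Year 1985: gap = -1.9 × (8.29 - 5.07) = -6.118%, loss ≈ 21816 × 6.118/100 ≈ 1335.
Year 1986: gap = -1.9 × (6.73 - 5.07) = -3.154%, loss ≈ 21816 × 3.154/100 ≈ 688.
Total lost output = 1260 + 626 + 1832 + 1335 + 688 = 5741 billion.

$5,741 billion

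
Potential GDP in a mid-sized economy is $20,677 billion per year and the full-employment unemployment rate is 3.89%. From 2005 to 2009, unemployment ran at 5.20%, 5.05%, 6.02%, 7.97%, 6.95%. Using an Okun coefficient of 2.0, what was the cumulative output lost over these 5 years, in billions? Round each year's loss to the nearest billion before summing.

Year 2005: gap = -2.0 × (5.2 - 3.89) = -2.62%, loss ≈ 20677 × 2.62/100 ≈ 542.
Year 2006: gap = -2.0 × (5.05 - 3.89) = -2.32%, loss ≈ 20677 × 2.32/100 ≈ 480.
Year 2007: gap = -2.0 × (6.02 - 3.89) = -4.26%, loss ≈ 20677 × 4.26/100 ≈ 881.
Year 2008: gap = -2.0 × (7.97 - 3.89) = -8.16%, loss ≈ 20677 × 8.16/100 ≈ 1687.
Year 2009: gap = -2.0 × (6.95 - 3.89) = -6.12%, loss ≈ 20677 × 6.12/100 ≈ 1265.
Total lost output = 542 + 480 + 881 + 1687 + 1265 = 4855 billion.

$4,855 billion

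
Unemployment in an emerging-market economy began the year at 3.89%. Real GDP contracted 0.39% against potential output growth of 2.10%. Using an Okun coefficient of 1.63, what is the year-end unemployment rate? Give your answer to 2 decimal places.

5.42%

Growth-rate Okun's law: g_Y = g_Y* - β × Δu, so Δu = (g_Y* - g_Y)/β.
Δu = (2.1 + 0.39)/1.63 = 2.49/1.63 = 1.53 percentage points.
Year-end unemployment = 3.89 + 1.53 = 5.42%.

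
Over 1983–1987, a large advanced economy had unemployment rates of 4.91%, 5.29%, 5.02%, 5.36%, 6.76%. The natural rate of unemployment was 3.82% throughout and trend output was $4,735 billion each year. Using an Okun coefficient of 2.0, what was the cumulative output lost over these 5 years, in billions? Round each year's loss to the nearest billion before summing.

Year 1983: gap = -2.0 × (4.91 - 3.82) = -2.18%, loss ≈ 4735 × 2.18/100 ≈ 103.
Year 1984: gap = -2.0 × (5.29 - 3.82) = -2.94%, loss ≈ 4735 × 2.94/100 ≈ 139.
Year 1985: gap = -2.0 × (5.02 - 3.82) = -2.4%, loss ≈ 4735 × 2.4/100 ≈ 114.
Year 1986: gap = -2.0 × (5.36 - 3.82) = -3.08%, loss ≈ 4735 × 3.08/100 ≈ 146.
Year 1987: gap = -2.0 × (6.76 - 3.82) = -5.88%, loss ≈ 4735 × 5.88/100 ≈ 278.
Total lost output = 103 + 139 + 114 + 146 + 278 = 780 billion.

$780 billion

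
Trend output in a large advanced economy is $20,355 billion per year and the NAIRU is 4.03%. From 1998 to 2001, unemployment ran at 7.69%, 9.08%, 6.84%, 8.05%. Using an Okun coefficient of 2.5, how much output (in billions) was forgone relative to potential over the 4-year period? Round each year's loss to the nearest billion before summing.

Year 1998: gap = -2.5 × (7.69 - 4.03) = -9.15%, loss ≈ 20355 × 9.15/100 ≈ 1862.
Year 1999: gap = -2.5 × (9.08 - 4.03) = -12.625%, loss ≈ 20355 × 12.625/100 ≈ 2570.
Year 2000: gap = -2.5 × (6.84 - 4.03) = -7.025%, loss ≈ 20355 × 7.025/100 ≈ 1430.
Year 2001: gap = -2.5 × (8.05 - 4.03) = -10.05%, loss ≈ 20355 × 10.05/100 ≈ 2046.
Total lost output = 1862 + 2570 + 1430 + 2046 = 7908 billion.

$7,908 billion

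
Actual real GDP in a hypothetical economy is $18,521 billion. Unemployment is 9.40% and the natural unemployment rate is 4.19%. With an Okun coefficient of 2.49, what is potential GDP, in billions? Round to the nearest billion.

Unemployment gap = 9.4 - 4.19 = 5.21 points, so output gap = -2.49 × 5.21 = -12.9729%.
Since Y = Y* × (1 + gap/100), Y* = 18521/0.870271 ≈ 21282 billion.

$21,282 billion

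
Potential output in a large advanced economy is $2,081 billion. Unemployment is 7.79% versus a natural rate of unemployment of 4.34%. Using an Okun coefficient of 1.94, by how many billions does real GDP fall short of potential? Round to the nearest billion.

$139 billion

Output gap = -1.94 × (7.79 - 4.34) = -1.94 × 3.45 = -6.693%.
Actual GDP ≈ 2081 × 0.93307 ≈ 1942 billion, so the shortfall is 2081 - 1942 = 139 billion.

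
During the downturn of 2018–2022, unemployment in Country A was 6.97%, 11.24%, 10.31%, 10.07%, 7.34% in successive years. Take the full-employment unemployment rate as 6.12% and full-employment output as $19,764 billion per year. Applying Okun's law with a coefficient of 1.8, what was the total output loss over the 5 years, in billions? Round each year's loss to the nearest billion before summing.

Year 2018: gap = -1.8 × (6.97 - 6.12) = -1.53%, loss ≈ 19764 × 1.53/100 ≈ 302.
Year 2019: gap = -1.8 × (11.24 - 6.12) = -9.216%, loss ≈ 19764 × 9.216/100 ≈ 1821.
Year 2020: gap = -1.8 × (10.31 - 6.12) = -7.542%, loss ≈ 19764 × 7.542/100 ≈ 1491.
Year 2021: gap = -1.8 × (10.07 - 6.12) = -7.11%, loss ≈ 19764 × 7.11/100 ≈ 1405.
Year 2022: gap = -1.8 × (7.34 - 6.12) = -2.196%, loss ≈ 19764 × 2.196/100 ≈ 434.
Total lost output = 302 + 1821 + 1491 + 1405 + 434 = 5453 billion.

$5,453 billion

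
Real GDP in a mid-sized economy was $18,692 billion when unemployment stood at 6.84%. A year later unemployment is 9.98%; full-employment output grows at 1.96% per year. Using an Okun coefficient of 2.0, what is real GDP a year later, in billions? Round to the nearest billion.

$17,885 billion

Δu = 9.98 - 6.84 = 3.14 points.
Okun's law (growth form): g_Y = g_Y* - β × Δu = 1.96 - 2.0 × (3.14) = 1.96 - 6.28 = -4.32%.
Real GDP in the next year = 18692 × (1 - 4.32/100) = 18692 × 0.9568 ≈ 17885 billion.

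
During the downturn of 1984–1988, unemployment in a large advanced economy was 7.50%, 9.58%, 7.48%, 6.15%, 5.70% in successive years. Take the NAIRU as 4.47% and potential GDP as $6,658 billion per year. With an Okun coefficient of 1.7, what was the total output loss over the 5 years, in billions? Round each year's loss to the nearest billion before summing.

$1,591 billion

Year 1984: gap = -1.7 × (7.5 - 4.47) = -5.151%, loss ≈ 6658 × 5.151/100 ≈ 343.
Year 1985: gap = -1.7 × (9.58 - 4.47) = -8.687%, loss ≈ 6658 × 8.687/100 ≈ 578.
Year 1986: gap = -1.7 × (7.48 - 4.47) = -5.117%, loss ≈ 6658 × 5.117/100 ≈ 341.
Year 1987: gap = -1.7 × (6.15 - 4.47) = -2.856%, loss ≈ 6658 × 2.856/100 ≈ 190.
Year 1988: gap = -1.7 × (5.7 - 4.47) = -2.091%, loss ≈ 6658 × 2.091/100 ≈ 139.
Total lost output = 343 + 578 + 341 + 190 + 139 = 1591 billion.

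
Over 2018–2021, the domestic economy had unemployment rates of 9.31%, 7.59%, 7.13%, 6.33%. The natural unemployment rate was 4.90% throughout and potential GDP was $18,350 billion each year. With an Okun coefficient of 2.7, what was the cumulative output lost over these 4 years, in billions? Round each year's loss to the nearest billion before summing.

Year 2018: gap = -2.7 × (9.31 - 4.9) = -11.907%, loss ≈ 18350 × 11.907/100 ≈ 2185.
Year 2019: gap = -2.7 × (7.59 - 4.9) = -7.263%, loss ≈ 18350 × 7.263/100 ≈ 1333.
Year 2020: gap = -2.7 × (7.13 - 4.9) = -6.021%, loss ≈ 18350 × 6.021/100 ≈ 1105.
Year 2021: gap = -2.7 × (6.33 - 4.9) = -3.861%, loss ≈ 18350 × 3.861/100 ≈ 708.
Total lost output = 2185 + 1333 + 1105 + 708 = 5331 billion.

$5,331 billion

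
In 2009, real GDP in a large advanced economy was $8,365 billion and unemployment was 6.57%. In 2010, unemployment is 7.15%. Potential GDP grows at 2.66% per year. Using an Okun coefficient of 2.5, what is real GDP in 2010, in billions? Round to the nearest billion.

Δu = 7.15 - 6.57 = 0.58 points.
Okun's law (growth form): g_Y = g_Y* - β × Δu = 2.66 - 2.5 × (0.58) = 2.66 - 1.45 = 1.21%.
Real GDP in the next year = 8365 × (1 + 1.21/100) = 8365 × 1.0121 ≈ 8466 billion.

$8,466 billion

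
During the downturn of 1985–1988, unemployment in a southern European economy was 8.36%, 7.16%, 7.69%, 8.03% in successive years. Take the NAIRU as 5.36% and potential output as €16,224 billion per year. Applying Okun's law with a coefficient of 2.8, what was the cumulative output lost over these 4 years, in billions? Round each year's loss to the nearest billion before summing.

€4,452 billion

Year 1985: gap = -2.8 × (8.36 - 5.36) = -8.4%, loss ≈ 16224 × 8.4/100 ≈ 1363.
Year 1986: gap = -2.8 × (7.16 - 5.36) = -5.04%, loss ≈ 16224 × 5.04/100 ≈ 818.
Year 1987: gap = -2.8 × (7.69 - 5.36) = -6.524%, loss ≈ 16224 × 6.524/100 ≈ 1058.
Year 1988: gap = -2.8 × (8.03 - 5.36) = -7.476%, loss ≈ 16224 × 7.476/100 ≈ 1213.
Total lost output = 1363 + 818 + 1058 + 1213 = 4452 billion.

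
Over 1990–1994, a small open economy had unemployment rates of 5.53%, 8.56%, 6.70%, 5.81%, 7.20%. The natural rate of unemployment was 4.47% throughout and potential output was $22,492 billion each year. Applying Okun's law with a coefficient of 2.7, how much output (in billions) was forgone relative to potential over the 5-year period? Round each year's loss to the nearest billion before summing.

$6,954 billion

Year 1990: gap = -2.7 × (5.53 - 4.47) = -2.862%, loss ≈ 22492 × 2.862/100 ≈ 644.
Year 1991: gap = -2.7 × (8.56 - 4.47) = -11.043%, loss ≈ 22492 × 11.043/100 ≈ 2484.
Year 1992: gap = -2.7 × (6.7 - 4.47) = -6.021%, loss ≈ 22492 × 6.021/100 ≈ 1354.
Year 1993: gap = -2.7 × (5.81 - 4.47) = -3.618%, loss ≈ 22492 × 3.618/100 ≈ 814.
Year 1994: gap = -2.7 × (7.2 - 4.47) = -7.371%, loss ≈ 22492 × 7.371/100 ≈ 1658.
Total lost output = 644 + 2484 + 1354 + 814 + 1658 = 6954 billion.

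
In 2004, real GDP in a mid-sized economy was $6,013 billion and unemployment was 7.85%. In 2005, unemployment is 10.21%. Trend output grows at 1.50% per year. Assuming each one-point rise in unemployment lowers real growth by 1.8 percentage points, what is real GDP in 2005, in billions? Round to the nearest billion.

Δu = 10.21 - 7.85 = 2.36 points.
Okun's law (growth form): g_Y = g_Y* - β × Δu = 1.50 - 1.8 × (2.36) = 1.5 - 4.248 = -2.748%.
Real GDP in the next year = 6013 × (1 - 2.748/100) = 6013 × 0.97252 ≈ 5848 billion.

$5,848 billion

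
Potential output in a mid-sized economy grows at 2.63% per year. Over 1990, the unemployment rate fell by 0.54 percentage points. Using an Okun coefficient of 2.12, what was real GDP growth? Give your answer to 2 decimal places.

Growth-rate Okun's law: g_Y = g_Y* - β × Δu.
g_Y = 2.63 - 2.12 × (-0.54) = 2.63 + 1.1448 = 3.7748%, i.e. 3.77% to 2 d.p.

3.77%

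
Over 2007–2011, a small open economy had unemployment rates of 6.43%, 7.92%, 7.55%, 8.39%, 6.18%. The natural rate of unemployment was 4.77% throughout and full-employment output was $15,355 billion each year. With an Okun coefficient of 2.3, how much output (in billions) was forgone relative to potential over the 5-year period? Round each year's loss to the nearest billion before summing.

Year 2007: gap = -2.3 × (6.43 - 4.77) = -3.818%, loss ≈ 15355 × 3.818/100 ≈ 586.
Year 2008: gap = -2.3 × (7.92 - 4.77) = -7.245%, loss ≈ 15355 × 7.245/100 ≈ 1112.
Year 2009: gap = -2.3 × (7.55 - 4.77) = -6.394%, loss ≈ 15355 × 6.394/100 ≈ 982.
Year 2010: gap = -2.3 × (8.39 - 4.77) = -8.326%, loss ≈ 15355 × 8.326/100 ≈ 1278.
Year 2011: gap = -2.3 × (6.18 - 4.77) = -3.243%, loss ≈ 15355 × 3.243/100 ≈ 498.
Total lost output = 586 + 1112 + 982 + 1278 + 498 = 4456 billion.

$4,456 billion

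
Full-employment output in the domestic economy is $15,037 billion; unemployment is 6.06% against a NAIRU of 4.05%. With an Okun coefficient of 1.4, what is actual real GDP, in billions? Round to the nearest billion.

Unemployment gap = 6.06 - 4.05 = 2.01 points, so the output gap is -1.4 × 2.01 = -2.814%.
Actual GDP = 15037 × (1 - 2.814/100) = 15037 × 0.97186 ≈ 14614 billion.

$14,614 billion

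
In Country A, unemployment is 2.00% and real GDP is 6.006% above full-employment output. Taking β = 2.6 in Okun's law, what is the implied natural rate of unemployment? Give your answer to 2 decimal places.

4.31%

From Okun's law, u - u* = -(output gap)/β = -(6.006)/2.6 = -2.31 points.
So u* = 2 + 2.31 = 4.31%.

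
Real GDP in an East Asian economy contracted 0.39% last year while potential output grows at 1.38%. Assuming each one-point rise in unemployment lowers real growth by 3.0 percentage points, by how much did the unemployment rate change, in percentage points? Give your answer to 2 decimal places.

Growth-rate Okun's law: g_Y = g_Y* - β × Δu, so Δu = (g_Y* - g_Y)/β.
Δu = (1.38 + 0.39)/3.0 = 1.77/3.0 = 0.59 percentage points.

0.59 percentage points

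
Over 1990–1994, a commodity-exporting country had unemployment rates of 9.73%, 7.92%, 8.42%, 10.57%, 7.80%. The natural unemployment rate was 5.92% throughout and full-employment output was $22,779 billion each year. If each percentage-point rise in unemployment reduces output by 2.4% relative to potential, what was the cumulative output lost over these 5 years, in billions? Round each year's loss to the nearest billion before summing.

Year 1990: gap = -2.4 × (9.73 - 5.92) = -9.144%, loss ≈ 22779 × 9.144/100 ≈ 2083.
Year 1991: gap = -2.4 × (7.92 - 5.92) = -4.8%, loss ≈ 22779 × 4.8/100 ≈ 1093.
Year 1992: gap = -2.4 × (8.42 - 5.92) = -6%, loss ≈ 22779 × 6/100 ≈ 1367.
Year 1993: gap = -2.4 × (10.57 - 5.92) = -11.16%, loss ≈ 22779 × 11.16/100 ≈ 2542.
Year 1994: gap = -2.4 × (7.8 - 5.92) = -4.512%, loss ≈ 22779 × 4.512/100 ≈ 1028.
Total lost output = 2083 + 1093 + 1367 + 2542 + 1028 = 8113 billion.

$8,113 billion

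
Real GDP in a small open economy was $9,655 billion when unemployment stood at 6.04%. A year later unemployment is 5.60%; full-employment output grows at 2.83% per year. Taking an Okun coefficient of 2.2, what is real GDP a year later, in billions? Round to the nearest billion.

$10,022 billion

Δu = 5.6 - 6.04 = -0.44 points.
Okun's law (growth form): g_Y = g_Y* - β × Δu = 2.83 - 2.2 × (-0.44) = 2.83 + 0.968 = 3.798%.
Real GDP in the next year = 9655 × (1 + 3.798/100) = 9655 × 1.03798 ≈ 10022 billion.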